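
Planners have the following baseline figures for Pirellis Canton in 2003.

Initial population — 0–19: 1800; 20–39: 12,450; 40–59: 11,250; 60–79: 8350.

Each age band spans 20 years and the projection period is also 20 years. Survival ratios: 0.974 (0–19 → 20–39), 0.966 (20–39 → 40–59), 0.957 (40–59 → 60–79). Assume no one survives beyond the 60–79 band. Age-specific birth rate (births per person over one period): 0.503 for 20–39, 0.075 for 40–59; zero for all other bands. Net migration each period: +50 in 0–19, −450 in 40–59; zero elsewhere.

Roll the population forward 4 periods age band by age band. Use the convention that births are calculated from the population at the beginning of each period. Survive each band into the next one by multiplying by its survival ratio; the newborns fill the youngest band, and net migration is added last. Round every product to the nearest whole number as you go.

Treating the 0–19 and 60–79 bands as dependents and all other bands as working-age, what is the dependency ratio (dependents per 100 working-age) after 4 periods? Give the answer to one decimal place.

154.6

Numbering the bands 1..4 from youngest to oldest:
Period 1:
Births: 12450 × 0.503 = 6262  |  11250 × 0.075 = 844 — total 7106
Band 2: 1800 × 0.974 = 1753
Band 3: 12450 × 0.966 = 12027
Band 4: 11250 × 0.957 = 10766
Net migration: Band 1 + 50 → 7156; Band 3 − 450 → 11577
Giving 7156 / 1753 / 11577 / 10766.
Period 2:
Births: 1753 × 0.503 = 882  |  11577 × 0.075 = 868 — total 1750
Band 2: 7156 × 0.974 = 6970
Band 3: 1753 × 0.966 = 1693
Band 4: 11577 × 0.957 = 11079
Net migration: Band 1 + 50 → 1800; Band 3 − 450 → 1243
Giving 1800 / 6970 / 1243 / 11079.
Period 3:
Births: 6970 × 0.503 = 3506  |  1243 × 0.075 = 93 — total 3599
Band 2: 1800 × 0.974 = 1753
Band 3: 6970 × 0.966 = 6733
Band 4: 1243 × 0.957 = 1190
Net migration: Band 1 + 50 → 3649; Band 3 − 450 → 6283
Giving 3649 / 1753 / 6283 / 1190.
Period 4:
Births: 1753 × 0.503 = 882  |  6283 × 0.075 = 471 — total 1353
Band 2: 3649 × 0.974 = 3554
Band 3: 1753 × 0.966 = 1693
Band 4: 6283 × 0.957 = 6013
Net migration: Band 1 + 50 → 1403; Band 3 − 450 → 1243
Giving 1403 / 3554 / 1243 / 6013.
Dependents (band 0–19 + band 60–79) = 1403 + 6013 = 7416; working-age = 4797; ratio = 7416/4797 × 100 = 154.6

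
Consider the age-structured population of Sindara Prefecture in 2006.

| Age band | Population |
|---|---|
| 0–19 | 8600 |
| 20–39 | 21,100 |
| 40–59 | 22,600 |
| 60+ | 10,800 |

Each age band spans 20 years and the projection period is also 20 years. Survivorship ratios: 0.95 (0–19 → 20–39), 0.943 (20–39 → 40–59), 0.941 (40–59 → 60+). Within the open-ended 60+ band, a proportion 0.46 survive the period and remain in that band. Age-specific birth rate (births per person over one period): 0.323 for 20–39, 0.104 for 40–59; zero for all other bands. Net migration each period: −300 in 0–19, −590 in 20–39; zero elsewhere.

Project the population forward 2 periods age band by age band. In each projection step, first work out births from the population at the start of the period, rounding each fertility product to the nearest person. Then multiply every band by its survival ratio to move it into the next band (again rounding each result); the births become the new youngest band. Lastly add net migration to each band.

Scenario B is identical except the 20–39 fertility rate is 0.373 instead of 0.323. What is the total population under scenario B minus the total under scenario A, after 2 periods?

1381

— Period 1 —
Births: 21100 × 0.323 = 6815, 22600 × 0.104 = 2350 → 9165
20–39: 8600 × 0.95 = 8170
40–59: 21100 × 0.943 = 19897
60+: 22600 × 0.941 + 10800 × 0.46 = 21267 + 4968 = 26235
Net migration: 0–19 − 300 → 8865; 20–39 − 590 → 7580
Population now: 0–19=8865, 20–39=7580, 40–59=19897, 60+=26235
— Period 2 —
Births: 7580 × 0.323 = 2448, 19897 × 0.104 = 2069 → 4517
20–39: 8865 × 0.95 = 8422
40–59: 7580 × 0.943 = 7148
60+: 19897 × 0.941 + 26235 × 0.46 = 18723 + 12068 = 30791
Net migration: 0–19 − 300 → 4217; 20–39 − 590 → 7832
Population now: 0–19=4217, 20–39=7832, 40–59=7148, 60+=30791
Scenario A total after 2 periods: 49988
Scenario B projection —
— Period 1 —
Births: 21100 × 0.373 = 7870, 22600 × 0.104 = 2350 → 10220
20–39: 8600 × 0.95 = 8170
40–59: 21100 × 0.943 = 19897
60+: 22600 × 0.941 + 10800 × 0.46 = 21267 + 4968 = 26235
Net migration: 0–19 − 300 → 9920; 20–39 − 590 → 7580
Population now: 0–19=9920, 20–39=7580, 40–59=19897, 60+=26235
— Period 2 —
Births: 7580 × 0.373 = 2827, 19897 × 0.104 = 2069 → 4896
20–39: 9920 × 0.95 = 9424
40–59: 7580 × 0.943 = 7148
60+: 19897 × 0.941 + 26235 × 0.46 = 18723 + 12068 = 30791
Net migration: 0–19 − 300 → 4596; 20–39 − 590 → 8834
Population now: 0–19=4596, 20–39=8834, 40–59=7148, 60+=30791
Scenario B total after 2 periods: 51369
Difference B − A = 51369 − 49988 = 1381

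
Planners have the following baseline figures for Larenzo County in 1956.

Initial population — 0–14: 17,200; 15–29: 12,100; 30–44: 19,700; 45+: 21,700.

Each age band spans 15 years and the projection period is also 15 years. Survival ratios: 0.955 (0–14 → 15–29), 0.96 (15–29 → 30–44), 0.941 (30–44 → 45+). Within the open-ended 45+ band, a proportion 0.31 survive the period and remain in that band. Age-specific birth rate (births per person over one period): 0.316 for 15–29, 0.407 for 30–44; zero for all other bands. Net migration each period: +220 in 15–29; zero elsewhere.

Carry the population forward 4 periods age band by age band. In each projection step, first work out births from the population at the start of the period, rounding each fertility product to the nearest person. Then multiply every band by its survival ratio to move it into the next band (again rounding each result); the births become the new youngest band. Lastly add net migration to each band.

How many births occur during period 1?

11842

(Bands numbered youngest = 1 to oldest = 4.)
— Period 1 —
Births: 12100 × 0.316 = 3824, 19700 × 0.407 = 8018 — total 11842
Band 2: 17200 × 0.955 = 16426
Band 3: 12100 × 0.96 = 11616
Band 4: 19700 × 0.941 + 21700 × 0.31 = 18538 + 6727 = 25265
Net migration: Band 2 + 220 → 16646
Population now: 0–14=11842, 15–29=16646, 30–44=11616, 45+=25265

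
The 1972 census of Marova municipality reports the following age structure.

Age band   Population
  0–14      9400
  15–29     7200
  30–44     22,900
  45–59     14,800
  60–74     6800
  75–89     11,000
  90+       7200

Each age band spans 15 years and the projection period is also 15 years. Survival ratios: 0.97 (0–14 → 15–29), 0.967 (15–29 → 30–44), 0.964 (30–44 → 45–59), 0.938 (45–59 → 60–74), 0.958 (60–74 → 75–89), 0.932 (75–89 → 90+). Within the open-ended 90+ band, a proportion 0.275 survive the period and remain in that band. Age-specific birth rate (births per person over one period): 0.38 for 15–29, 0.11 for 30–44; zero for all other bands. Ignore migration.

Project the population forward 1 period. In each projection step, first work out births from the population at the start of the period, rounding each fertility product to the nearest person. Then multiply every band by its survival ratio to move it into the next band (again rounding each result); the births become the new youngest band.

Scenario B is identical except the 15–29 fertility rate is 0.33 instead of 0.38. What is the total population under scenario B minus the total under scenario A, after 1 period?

-360

Let band 1 be 0–14 through band 7 = 90+.
Period 1:
Births: 7200 × 0.38 = 2736, 22900 × 0.11 = 2519 → 5255
Band 2: 9400 × 0.97 = 9118
Band 3: 7200 × 0.967 = 6962
Band 4: 22900 × 0.964 = 22076
Band 5: 14800 × 0.938 = 13882
Band 6: 6800 × 0.958 = 6514
Band 7: 11000 × 0.932 + 7200 × 0.275 = 10252 + 1980 = 12232
Population now: 0–14=5255, 15–29=9118, 30–44=6962, 45–59=22076, 60–74=13882, 75–89=6514, 90+=12232
Scenario A total after 1 period: 76039
Scenario B projection —
Period 1:
Births: 7200 × 0.33 = 2376, 22900 × 0.11 = 2519 → 4895
Band 2: 9400 × 0.97 = 9118
Band 3: 7200 × 0.967 = 6962
Band 4: 22900 × 0.964 = 22076
Band 5: 14800 × 0.938 = 13882
Band 6: 6800 × 0.958 = 6514
Band 7: 11000 × 0.932 + 7200 × 0.275 = 10252 + 1980 = 12232
Population now: 0–14=4895, 15–29=9118, 30–44=6962, 45–59=22076, 60–74=13882, 75–89=6514, 90+=12232
Scenario B total after 1 period: 75679
Difference B − A = 75679 − 76039 = -360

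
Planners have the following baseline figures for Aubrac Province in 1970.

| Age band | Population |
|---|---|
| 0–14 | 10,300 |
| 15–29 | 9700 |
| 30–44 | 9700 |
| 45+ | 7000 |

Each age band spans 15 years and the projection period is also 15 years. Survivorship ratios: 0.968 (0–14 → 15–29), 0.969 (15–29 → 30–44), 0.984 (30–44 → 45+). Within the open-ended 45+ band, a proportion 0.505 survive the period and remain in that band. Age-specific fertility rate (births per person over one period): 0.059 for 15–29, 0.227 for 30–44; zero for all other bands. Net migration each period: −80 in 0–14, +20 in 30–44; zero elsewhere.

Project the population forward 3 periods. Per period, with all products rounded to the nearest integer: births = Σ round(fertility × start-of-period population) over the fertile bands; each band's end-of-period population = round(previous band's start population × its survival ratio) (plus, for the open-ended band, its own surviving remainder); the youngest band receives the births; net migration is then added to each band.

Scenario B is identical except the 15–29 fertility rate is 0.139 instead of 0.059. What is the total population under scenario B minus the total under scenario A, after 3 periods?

1814

Numbering the bands 1..4 from youngest to oldest:
[period 1]
Births: 9700 * 0.059 = 572  |  9700 * 0.227 = 2202 — total 2774
Band 2: 10300 * 0.968 = 9970
Band 3: 9700 * 0.969 = 9399
Band 4: 9700 * 0.984 + 7000 * 0.505 = 9545 + 3535 = 13080
Net migration: Band 1 − 80 → 2694; Band 3 + 20 → 9419
Population now: 0–14=2694, 15–29=9970, 30–44=9419, 45+=13080
[period 2]
Births: 9970 * 0.059 = 588  |  9419 * 0.227 = 2138 — total 2726
Band 2: 2694 * 0.968 = 2608
Band 3: 9970 * 0.969 = 9661
Band 4: 9419 * 0.984 + 13080 * 0.505 = 9268 + 6605 = 15873
Net migration: Band 1 − 80 → 2646; Band 3 + 20 → 9681
Population now: 0–14=2646, 15–29=2608, 30–44=9681, 45+=15873
[period 3]
Births: 2608 * 0.059 = 154  |  9681 * 0.227 = 2198 — total 2352
Band 2: 2646 * 0.968 = 2561
Band 3: 2608 * 0.969 = 2527
Band 4: 9681 * 0.984 + 15873 * 0.505 = 9526 + 8016 = 17542
Net migration: Band 1 − 80 → 2272; Band 3 + 20 → 2547
Population now: 0–14=2272, 15–29=2561, 30–44=2547, 45+=17542
Scenario A total after 3 periods: 24922
Scenario B projection —
[period 1]
Births: 9700 * 0.139 = 1348  |  9700 * 0.227 = 2202 — total 3550
Band 2: 10300 * 0.968 = 9970
Band 3: 9700 * 0.969 = 9399
Band 4: 9700 * 0.984 + 7000 * 0.505 = 9545 + 3535 = 13080
Net migration: Band 1 − 80 → 3470; Band 3 + 20 → 9419
Population now: 0–14=3470, 15–29=9970, 30–44=9419, 45+=13080
[period 2]
Births: 9970 * 0.139 = 1386  |  9419 * 0.227 = 2138 — total 3524
Band 2: 3470 * 0.968 = 3359
Band 3: 9970 * 0.969 = 9661
Band 4: 9419 * 0.984 + 13080 * 0.505 = 9268 + 6605 = 15873
Net migration: Band 1 − 80 → 3444; Band 3 + 20 → 9681
Population now: 0–14=3444, 15–29=3359, 30–44=9681, 45+=15873
[period 3]
Births: 3359 * 0.139 = 467  |  9681 * 0.227 = 2198 — total 2665
Band 2: 3444 * 0.968 = 3334
Band 3: 3359 * 0.969 = 3255
Band 4: 9681 * 0.984 + 15873 * 0.505 = 9526 + 8016 = 17542
Net migration: Band 1 − 80 → 2585; Band 3 + 20 → 3275
Population now: 0–14=2585, 15–29=3334, 30–44=3275, 45+=17542
Scenario B total after 3 periods: 26736
Difference B − A = 26736 − 24922 = 1814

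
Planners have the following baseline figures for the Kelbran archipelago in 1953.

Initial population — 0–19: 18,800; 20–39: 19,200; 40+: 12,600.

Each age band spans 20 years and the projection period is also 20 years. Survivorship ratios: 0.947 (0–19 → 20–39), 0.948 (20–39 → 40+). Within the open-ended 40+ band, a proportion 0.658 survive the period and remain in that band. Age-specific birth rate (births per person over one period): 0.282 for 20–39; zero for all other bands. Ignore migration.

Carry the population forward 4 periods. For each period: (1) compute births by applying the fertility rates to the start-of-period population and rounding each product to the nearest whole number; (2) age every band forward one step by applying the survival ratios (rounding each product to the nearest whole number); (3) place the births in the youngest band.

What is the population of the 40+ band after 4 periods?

— Period 1 —
Births: 19200 × 0.282 = 5414
20–39: 18800 × 0.947 = 17804
40+: 19200 × 0.948 + 12600 × 0.658 = 18202 + 8291 = 26493
Population now: 0–19=5414, 20–39=17804, 40+=26493
— Period 2 —
Births: 17804 × 0.282 = 5021
20–39: 5414 × 0.947 = 5127
40+: 17804 × 0.948 + 26493 × 0.658 = 16878 + 17432 = 34310
Population now: 0–19=5021, 20–39=5127, 40+=34310
— Period 3 —
Births: 5127 × 0.282 = 1446
20–39: 5021 × 0.947 = 4755
40+: 5127 × 0.948 + 34310 × 0.658 = 4860 + 22576 = 27436
Population now: 0–19=1446, 20–39=4755, 40+=27436
— Period 4 —
Births: 4755 × 0.282 = 1341
20–39: 1446 × 0.947 = 1369
40+: 4755 × 0.948 + 27436 × 0.658 = 4508 + 18053 = 22561
Population now: 0–19=1341, 20–39=1369, 40+=22561

22561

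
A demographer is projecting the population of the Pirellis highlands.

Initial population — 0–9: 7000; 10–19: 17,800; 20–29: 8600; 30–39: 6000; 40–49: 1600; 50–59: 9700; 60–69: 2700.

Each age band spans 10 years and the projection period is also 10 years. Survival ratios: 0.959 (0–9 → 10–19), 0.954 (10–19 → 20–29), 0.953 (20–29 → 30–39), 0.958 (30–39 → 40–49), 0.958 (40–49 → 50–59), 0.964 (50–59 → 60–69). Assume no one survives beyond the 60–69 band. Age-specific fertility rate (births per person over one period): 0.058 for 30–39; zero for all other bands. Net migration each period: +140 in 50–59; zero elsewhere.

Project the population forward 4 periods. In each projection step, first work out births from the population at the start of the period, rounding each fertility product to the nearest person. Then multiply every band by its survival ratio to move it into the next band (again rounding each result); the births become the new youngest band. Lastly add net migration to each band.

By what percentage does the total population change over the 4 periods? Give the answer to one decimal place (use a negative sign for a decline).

-43.4

After projecting period 1:
Births: 6000 × 0.058 = 348
10–19: 7000 × 0.959 = 6713
20–29: 17800 × 0.954 = 16981
30–39: 8600 × 0.953 = 8196
40–49: 6000 × 0.958 = 5748
50–59: 1600 × 0.958 = 1533
60–69: 9700 × 0.964 = 9351
Net migration: 50–59 + 140 → 1673
Giving 348 / 6713 / 16981 / 8196 / 5748 / 1673 / 9351.
After projecting period 2:
Births: 8196 × 0.058 = 475
10–19: 348 × 0.959 = 334
20–29: 6713 × 0.954 = 6404
30–39: 16981 × 0.953 = 16183
40–49: 8196 × 0.958 = 7852
50–59: 5748 × 0.958 = 5507
60–69: 1673 × 0.964 = 1613
Net migration: 50–59 + 140 → 5647
Giving 475 / 334 / 6404 / 16183 / 7852 / 5647 / 1613.
After projecting period 3:
Births: 16183 × 0.058 = 939
10–19: 475 × 0.959 = 456
20–29: 334 × 0.954 = 319
30–39: 6404 × 0.953 = 6103
40–49: 16183 × 0.958 = 15503
50–59: 7852 × 0.958 = 7522
60–69: 5647 × 0.964 = 5444
Net migration: 50–59 + 140 → 7662
Giving 939 / 456 / 319 / 6103 / 15503 / 7662 / 5444.
After projecting period 4:
Births: 6103 × 0.058 = 354
10–19: 939 × 0.959 = 901
20–29: 456 × 0.954 = 435
30–39: 319 × 0.953 = 304
40–49: 6103 × 0.958 = 5847
50–59: 15503 × 0.958 = 14852
60–69: 7662 × 0.964 = 7386
Net migration: 50–59 + 140 → 14992
Giving 354 / 901 / 435 / 304 / 5847 / 14992 / 7386.
Total: 53400 → 30219; change = -23181; percentage change = -43.4%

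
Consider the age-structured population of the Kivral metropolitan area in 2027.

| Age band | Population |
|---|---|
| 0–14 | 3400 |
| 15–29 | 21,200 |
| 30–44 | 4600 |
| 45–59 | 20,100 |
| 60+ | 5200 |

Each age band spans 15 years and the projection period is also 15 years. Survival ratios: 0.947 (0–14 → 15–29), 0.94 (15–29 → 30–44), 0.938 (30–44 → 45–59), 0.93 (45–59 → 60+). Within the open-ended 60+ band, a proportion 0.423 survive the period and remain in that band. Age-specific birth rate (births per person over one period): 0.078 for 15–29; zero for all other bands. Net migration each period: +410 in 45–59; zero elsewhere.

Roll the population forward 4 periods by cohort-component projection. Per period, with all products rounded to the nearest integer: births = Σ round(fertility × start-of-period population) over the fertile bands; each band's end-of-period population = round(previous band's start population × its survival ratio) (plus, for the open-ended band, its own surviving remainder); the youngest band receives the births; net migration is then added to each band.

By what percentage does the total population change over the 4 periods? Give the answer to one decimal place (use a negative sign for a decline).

-72.4

Period 1:
Births: 21200 × 0.078 = 1654
15–29: 3400 × 0.947 = 3220
30–44: 21200 × 0.94 = 19928
45–59: 4600 × 0.938 = 4315
60+: 20100 × 0.93 + 5200 × 0.423 = 18693 + 2200 = 20893
Net migration: 45–59 + 410 → 4725
End of period: [1654, 3220, 19928, 4725, 20893]
Period 2:
Births: 3220 × 0.078 = 251
15–29: 1654 × 0.947 = 1566
30–44: 3220 × 0.94 = 3027
45–59: 19928 × 0.938 = 18692
60+: 4725 × 0.93 + 20893 × 0.423 = 4394 + 8838 = 13232
Net migration: 45–59 + 410 → 19102
End of period: [251, 1566, 3027, 19102, 13232]
Period 3:
Births: 1566 × 0.078 = 122
15–29: 251 × 0.947 = 238
30–44: 1566 × 0.94 = 1472
45–59: 3027 × 0.938 = 2839
60+: 19102 × 0.93 + 13232 × 0.423 = 17765 + 5597 = 23362
Net migration: 45–59 + 410 → 3249
End of period: [122, 238, 1472, 3249, 23362]
Period 4:
Births: 238 × 0.078 = 19
15–29: 122 × 0.947 = 116
30–44: 238 × 0.94 = 224
45–59: 1472 × 0.938 = 1381
60+: 3249 × 0.93 + 23362 × 0.423 = 3022 + 9882 = 12904
Net migration: 45–59 + 410 → 1791
End of period: [19, 116, 224, 1791, 12904]
Total: 54500 → 15054; change = -39446; percentage change = -72.4%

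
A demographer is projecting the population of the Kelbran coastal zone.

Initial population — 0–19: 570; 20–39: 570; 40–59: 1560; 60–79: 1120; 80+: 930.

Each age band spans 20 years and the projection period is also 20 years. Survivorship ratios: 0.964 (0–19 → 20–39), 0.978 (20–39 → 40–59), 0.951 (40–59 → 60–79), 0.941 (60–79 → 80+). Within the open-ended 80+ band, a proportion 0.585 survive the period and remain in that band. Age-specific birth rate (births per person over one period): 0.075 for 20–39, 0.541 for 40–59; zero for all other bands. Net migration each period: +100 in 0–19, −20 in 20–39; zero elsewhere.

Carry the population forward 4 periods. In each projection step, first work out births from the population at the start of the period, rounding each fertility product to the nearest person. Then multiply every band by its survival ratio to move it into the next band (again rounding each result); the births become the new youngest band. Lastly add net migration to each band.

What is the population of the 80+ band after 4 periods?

1553

Period 1.
Births: 570 × 0.075 = 43  |  1560 × 0.541 = 844 — total 887
20–39: 570 × 0.964 = 549
40–59: 570 × 0.978 = 557
60–79: 1560 × 0.951 = 1484
80+: 1120 × 0.941 + 930 × 0.585 = 1054 + 544 = 1598
Net migration: 0–19 + 100 → 987; 20–39 − 20 → 529
Giving 987 / 529 / 557 / 1484 / 1598.
Period 2.
Births: 529 × 0.075 = 40  |  557 × 0.541 = 301 — total 341
20–39: 987 × 0.964 = 951
40–59: 529 × 0.978 = 517
60–79: 557 × 0.951 = 530
80+: 1484 × 0.941 + 1598 × 0.585 = 1396 + 935 = 2331
Net migration: 0–19 + 100 → 441; 20–39 − 20 → 931
Giving 441 / 931 / 517 / 530 / 2331.
Period 3.
Births: 931 × 0.075 = 70  |  517 × 0.541 = 280 — total 350
20–39: 441 × 0.964 = 425
40–59: 931 × 0.978 = 911
60–79: 517 × 0.951 = 492
80+: 530 × 0.941 + 2331 × 0.585 = 499 + 1364 = 1863
Net migration: 0–19 + 100 → 450; 20–39 − 20 → 405
Giving 450 / 405 / 911 / 492 / 1863.
Period 4.
Births: 405 × 0.075 = 30  |  911 × 0.541 = 493 — total 523
20–39: 450 × 0.964 = 434
40–59: 405 × 0.978 = 396
60–79: 911 × 0.951 = 866
80+: 492 × 0.941 + 1863 × 0.585 = 463 + 1090 = 1553
Net migration: 0–19 + 100 → 623; 20–39 − 20 → 414
Giving 623 / 414 / 396 / 866 / 1553.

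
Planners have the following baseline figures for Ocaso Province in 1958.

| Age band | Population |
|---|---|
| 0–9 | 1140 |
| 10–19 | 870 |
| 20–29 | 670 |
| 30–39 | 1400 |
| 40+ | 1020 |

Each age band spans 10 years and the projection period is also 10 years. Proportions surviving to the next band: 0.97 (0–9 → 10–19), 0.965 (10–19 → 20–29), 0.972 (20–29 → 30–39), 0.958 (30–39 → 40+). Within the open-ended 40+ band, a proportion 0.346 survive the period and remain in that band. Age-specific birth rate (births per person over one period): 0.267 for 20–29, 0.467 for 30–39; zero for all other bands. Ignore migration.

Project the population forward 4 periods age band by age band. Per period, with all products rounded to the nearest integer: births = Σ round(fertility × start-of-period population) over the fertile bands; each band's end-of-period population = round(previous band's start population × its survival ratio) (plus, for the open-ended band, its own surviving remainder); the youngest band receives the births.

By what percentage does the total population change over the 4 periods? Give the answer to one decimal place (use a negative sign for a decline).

-21.6

Call the bands 1 to 5, youngest first.
Period 1.
Births: 670 * 0.267 = 179  |  1400 * 0.467 = 654 → total 833
Band 2: 1140 * 0.97 = 1106
Band 3: 870 * 0.965 = 840
Band 4: 670 * 0.972 = 651
Band 5: 1400 * 0.958 + 1020 * 0.346 = 1341 + 353 = 1694
Giving 833 / 1106 / 840 / 651 / 1694.
Period 2.
Births: 840 * 0.267 = 224  |  651 * 0.467 = 304 → total 528
Band 2: 833 * 0.97 = 808
Band 3: 1106 * 0.965 = 1067
Band 4: 840 * 0.972 = 816
Band 5: 651 * 0.958 + 1694 * 0.346 = 624 + 586 = 1210
Giving 528 / 808 / 1067 / 816 / 1210.
Period 3.
Births: 1067 * 0.267 = 285  |  816 * 0.467 = 381 → total 666
Band 2: 528 * 0.97 = 512
Band 3: 808 * 0.965 = 780
Band 4: 1067 * 0.972 = 1037
Band 5: 816 * 0.958 + 1210 * 0.346 = 782 + 419 = 1201
Giving 666 / 512 / 780 / 1037 / 1201.
Period 4.
Births: 780 * 0.267 = 208  |  1037 * 0.467 = 484 → total 692
Band 2: 666 * 0.97 = 646
Band 3: 512 * 0.965 = 494
Band 4: 780 * 0.972 = 758
Band 5: 1037 * 0.958 + 1201 * 0.346 = 993 + 416 = 1409
Giving 692 / 646 / 494 / 758 / 1409.
Total: 5100 → 3999; change = -1101; percentage change = -21.6%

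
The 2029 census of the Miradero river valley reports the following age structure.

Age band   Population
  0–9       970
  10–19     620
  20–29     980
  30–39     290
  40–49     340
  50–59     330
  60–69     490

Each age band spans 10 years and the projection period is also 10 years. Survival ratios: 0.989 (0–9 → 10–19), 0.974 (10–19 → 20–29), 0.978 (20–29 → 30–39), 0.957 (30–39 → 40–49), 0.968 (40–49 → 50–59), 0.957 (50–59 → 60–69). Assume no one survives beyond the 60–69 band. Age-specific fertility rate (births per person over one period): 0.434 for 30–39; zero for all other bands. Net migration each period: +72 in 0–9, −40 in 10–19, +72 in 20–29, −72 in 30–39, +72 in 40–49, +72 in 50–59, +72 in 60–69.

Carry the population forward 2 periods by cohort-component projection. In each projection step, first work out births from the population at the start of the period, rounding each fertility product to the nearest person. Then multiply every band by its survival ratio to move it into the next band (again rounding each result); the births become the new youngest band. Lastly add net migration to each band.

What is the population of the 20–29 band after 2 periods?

(Groups numbered youngest = 1 to oldest = 7.)
[period 1]
Births: 290 * 0.434 = 126
Group 2: 970 * 0.989 = 959
Group 3: 620 * 0.974 = 604
Group 4: 980 * 0.978 = 958
Group 5: 290 * 0.957 = 278
Group 6: 340 * 0.968 = 329
Group 7: 330 * 0.957 = 316
Net migration: Group 1 + 72 → 198; Group 2 − 40 → 919; Group 3 + 72 → 676; Group 4 − 72 → 886; Group 5 + 72 → 350; Group 6 + 72 → 401; Group 7 + 72 → 388
Population now: 0–9=198, 10–19=919, 20–29=676, 30–39=886, 40–49=350, 50–59=401, 60–69=388
[period 2]
Births: 886 * 0.434 = 385
Group 2: 198 * 0.989 = 196
Group 3: 919 * 0.974 = 895
Group 4: 676 * 0.978 = 661
Group 5: 886 * 0.957 = 848
Group 6: 350 * 0.968 = 339
Group 7: 401 * 0.957 = 384
Net migration: Group 1 + 72 → 457; Group 2 − 40 → 156; Group 3 + 72 → 967; Group 4 − 72 → 589; Group 5 + 72 → 920; Group 6 + 72 → 411; Group 7 + 72 → 456
Population now: 0–9=457, 10–19=156, 20–29=967, 30–39=589, 40–49=920, 50–59=411, 60–69=456

967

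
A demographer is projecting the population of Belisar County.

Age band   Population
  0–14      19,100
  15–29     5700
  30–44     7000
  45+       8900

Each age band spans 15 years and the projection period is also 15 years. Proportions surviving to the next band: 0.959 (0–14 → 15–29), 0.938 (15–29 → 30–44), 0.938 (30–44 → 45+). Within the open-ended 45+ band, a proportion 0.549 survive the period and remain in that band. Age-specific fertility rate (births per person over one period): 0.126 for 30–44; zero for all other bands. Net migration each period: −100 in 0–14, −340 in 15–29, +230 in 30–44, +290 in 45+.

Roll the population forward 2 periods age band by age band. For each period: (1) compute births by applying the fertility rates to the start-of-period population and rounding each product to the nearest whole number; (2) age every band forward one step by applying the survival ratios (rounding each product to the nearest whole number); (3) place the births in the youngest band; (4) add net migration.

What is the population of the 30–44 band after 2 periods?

17092

(Bands numbered youngest = 1 to oldest = 4.)
Period 1:
Births: 7000 * 0.126 = 882
Band 2: 19100 * 0.959 = 18317
Band 3: 5700 * 0.938 = 5347
Band 4: 7000 * 0.938 + 8900 * 0.549 = 6566 + 4886 = 11452
Net migration: Band 1 − 100 → 782; Band 2 − 340 → 17977; Band 3 + 230 → 5577; Band 4 + 290 → 11742
Giving 782 / 17977 / 5577 / 11742.
Period 2:
Births: 5577 * 0.126 = 703
Band 2: 782 * 0.959 = 750
Band 3: 17977 * 0.938 = 16862
Band 4: 5577 * 0.938 + 11742 * 0.549 = 5231 + 6446 = 11677
Net migration: Band 1 − 100 → 603; Band 2 − 340 → 410; Band 3 + 230 → 17092; Band 4 + 290 → 11967
Giving 603 / 410 / 17092 / 11967.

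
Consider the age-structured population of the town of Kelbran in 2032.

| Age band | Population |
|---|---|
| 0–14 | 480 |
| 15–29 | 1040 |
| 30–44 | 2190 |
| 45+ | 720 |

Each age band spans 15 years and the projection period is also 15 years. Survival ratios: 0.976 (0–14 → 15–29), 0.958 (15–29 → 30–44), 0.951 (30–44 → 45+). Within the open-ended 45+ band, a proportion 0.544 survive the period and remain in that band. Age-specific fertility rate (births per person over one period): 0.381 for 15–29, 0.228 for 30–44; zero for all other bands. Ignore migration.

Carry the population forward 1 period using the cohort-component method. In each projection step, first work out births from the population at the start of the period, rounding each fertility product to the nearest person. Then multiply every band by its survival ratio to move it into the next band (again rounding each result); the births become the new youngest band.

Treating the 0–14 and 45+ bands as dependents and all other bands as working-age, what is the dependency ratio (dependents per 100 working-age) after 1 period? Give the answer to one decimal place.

230.2

(Bands numbered youngest = 1 to oldest = 4.)
After projecting period 1:
Births: 1040 × 0.381 = 396 ; 2190 × 0.228 = 499 → total 895
Band 2: 480 × 0.976 = 468
Band 3: 1040 × 0.958 = 996
Band 4: 2190 × 0.951 + 720 × 0.544 = 2083 + 392 = 2475
End of period: [895, 468, 996, 2475]
Dependents (band 0–14 + band 45+) = 895 + 2475 = 3370; working-age = 1464; ratio = 3370/1464 × 100 = 230.2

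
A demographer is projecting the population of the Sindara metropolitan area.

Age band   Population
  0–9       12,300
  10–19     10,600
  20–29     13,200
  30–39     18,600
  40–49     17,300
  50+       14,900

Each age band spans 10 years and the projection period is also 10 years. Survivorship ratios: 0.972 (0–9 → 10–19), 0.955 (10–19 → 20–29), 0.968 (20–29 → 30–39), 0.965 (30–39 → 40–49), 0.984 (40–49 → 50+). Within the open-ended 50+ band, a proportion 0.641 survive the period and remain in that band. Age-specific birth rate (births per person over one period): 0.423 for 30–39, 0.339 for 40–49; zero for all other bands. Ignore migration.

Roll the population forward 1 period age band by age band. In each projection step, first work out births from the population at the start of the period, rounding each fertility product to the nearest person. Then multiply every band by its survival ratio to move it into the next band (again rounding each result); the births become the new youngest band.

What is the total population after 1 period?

— Period 1 —
Births: 18600 × 0.423 = 7868, 17300 × 0.339 = 5865 → total 13733
10–19: 12300 × 0.972 = 11956
20–29: 10600 × 0.955 = 10123
30–39: 13200 × 0.968 = 12778
40–49: 18600 × 0.965 = 17949
50+: 17300 × 0.984 + 14900 × 0.641 = 17023 + 9551 = 26574
Giving 13733 / 11956 / 10123 / 12778 / 17949 / 26574.
Total after period 1: 13733 + 11956 + 10123 + 12778 + 17949 + 26574 = 93113

93113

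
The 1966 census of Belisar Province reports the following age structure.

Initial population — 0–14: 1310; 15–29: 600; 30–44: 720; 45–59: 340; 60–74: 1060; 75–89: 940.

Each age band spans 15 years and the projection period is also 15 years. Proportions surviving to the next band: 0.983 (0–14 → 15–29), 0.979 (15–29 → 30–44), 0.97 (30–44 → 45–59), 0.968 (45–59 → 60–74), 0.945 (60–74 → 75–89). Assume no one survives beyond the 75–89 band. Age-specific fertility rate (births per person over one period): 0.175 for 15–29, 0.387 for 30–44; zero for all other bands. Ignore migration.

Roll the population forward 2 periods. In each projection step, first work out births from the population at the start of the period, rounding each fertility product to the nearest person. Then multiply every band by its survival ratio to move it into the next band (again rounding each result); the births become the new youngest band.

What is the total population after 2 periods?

— Period 1 —
Births: 600 × 0.175 = 105  |  720 × 0.387 = 279 — total 384
15–29: 1310 × 0.983 = 1288
30–44: 600 × 0.979 = 587
45–59: 720 × 0.97 = 698
60–74: 340 × 0.968 = 329
75–89: 1060 × 0.945 = 1002
End of period: [384, 1288, 587, 698, 329, 1002]
— Period 2 —
Births: 1288 × 0.175 = 225  |  587 × 0.387 = 227 — total 452
15–29: 384 × 0.983 = 377
30–44: 1288 × 0.979 = 1261
45–59: 587 × 0.97 = 569
60–74: 698 × 0.968 = 676
75–89: 329 × 0.945 = 311
End of period: [452, 377, 1261, 569, 676, 311]
Total after period 2: 452 + 377 + 1261 + 569 + 676 + 311 = 3646

3646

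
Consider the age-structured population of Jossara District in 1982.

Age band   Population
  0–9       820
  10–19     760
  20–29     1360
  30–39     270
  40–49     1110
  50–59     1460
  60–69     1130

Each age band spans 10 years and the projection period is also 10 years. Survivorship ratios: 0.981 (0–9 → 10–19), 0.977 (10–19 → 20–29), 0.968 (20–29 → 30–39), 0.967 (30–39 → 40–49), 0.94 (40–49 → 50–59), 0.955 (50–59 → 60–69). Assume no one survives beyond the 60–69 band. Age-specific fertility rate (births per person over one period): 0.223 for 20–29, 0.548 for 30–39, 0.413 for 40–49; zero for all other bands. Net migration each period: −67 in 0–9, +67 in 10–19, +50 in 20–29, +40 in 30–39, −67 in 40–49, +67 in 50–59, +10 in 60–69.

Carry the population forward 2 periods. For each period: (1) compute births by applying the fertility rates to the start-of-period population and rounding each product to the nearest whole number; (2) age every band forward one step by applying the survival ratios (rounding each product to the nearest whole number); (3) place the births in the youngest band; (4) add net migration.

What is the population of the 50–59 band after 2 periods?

249

Numbering the groups 1..7 from youngest to oldest:
— Period 1 —
Births: 1360 × 0.223 = 303, 270 × 0.548 = 148, 1110 × 0.413 = 458 → 909
Group 2: 820 × 0.981 = 804
Group 3: 760 × 0.977 = 743
Group 4: 1360 × 0.968 = 1316
Group 5: 270 × 0.967 = 261
Group 6: 1110 × 0.94 = 1043
Group 7: 1460 × 0.955 = 1394
Net migration: Group 1 − 67 → 842; Group 2 + 67 → 871; Group 3 + 50 → 793; Group 4 + 40 → 1356; Group 5 − 67 → 194; Group 6 + 67 → 1110; Group 7 + 10 → 1404
Population now: 0–9=842, 10–19=871, 20–29=793, 30–39=1356, 40–49=194, 50–59=1110, 60–69=1404
— Period 2 —
Births: 793 × 0.223 = 177, 1356 × 0.548 = 743, 194 × 0.413 = 80 → 1000
Group 2: 842 × 0.981 = 826
Group 3: 871 × 0.977 = 851
Group 4: 793 × 0.968 = 768
Group 5: 1356 × 0.967 = 1311
Group 6: 194 × 0.94 = 182
Group 7: 1110 × 0.955 = 1060
Net migration: Group 1 − 67 → 933; Group 2 + 67 → 893; Group 3 + 50 → 901; Group 4 + 40 → 808; Group 5 − 67 → 1244; Group 6 + 67 → 249; Group 7 + 10 → 1070
Population now: 0–9=933, 10–19=893, 20–29=901, 30–39=808, 40–49=1244, 50–59=249, 60–69=1070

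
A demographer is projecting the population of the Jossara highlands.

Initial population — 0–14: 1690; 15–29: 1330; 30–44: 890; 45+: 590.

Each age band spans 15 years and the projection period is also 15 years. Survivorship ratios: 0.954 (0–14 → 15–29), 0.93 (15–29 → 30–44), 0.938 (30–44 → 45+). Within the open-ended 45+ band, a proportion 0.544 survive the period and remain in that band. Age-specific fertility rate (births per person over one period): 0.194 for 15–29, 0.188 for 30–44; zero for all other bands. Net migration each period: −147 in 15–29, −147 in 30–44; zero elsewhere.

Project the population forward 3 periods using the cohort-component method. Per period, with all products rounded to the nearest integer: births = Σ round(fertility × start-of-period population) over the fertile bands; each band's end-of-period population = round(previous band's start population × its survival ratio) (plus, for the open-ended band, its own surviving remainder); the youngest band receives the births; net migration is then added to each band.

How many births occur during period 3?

278

(Groups numbered youngest = 1 to oldest = 4.)
Period 1:
Births: 1330 × 0.194 = 258, 890 × 0.188 = 167 ⇒ total 425
Group 2: 1690 × 0.954 = 1612
Group 3: 1330 × 0.93 = 1237
Group 4: 890 × 0.938 + 590 × 0.544 = 835 + 321 = 1156
Net migration: Group 2 − 147 → 1465; Group 3 − 147 → 1090
Population now: 0–14=425, 15–29=1465, 30–44=1090, 45+=1156
Period 2:
Births: 1465 × 0.194 = 284, 1090 × 0.188 = 205 ⇒ total 489
Group 2: 425 × 0.954 = 405
Group 3: 1465 × 0.93 = 1362
Group 4: 1090 × 0.938 + 1156 × 0.544 = 1022 + 629 = 1651
Net migration: Group 2 − 147 → 258; Group 3 − 147 → 1215
Population now: 0–14=489, 15–29=258, 30–44=1215, 45+=1651
Period 3:
Births: 258 × 0.194 = 50, 1215 × 0.188 = 228 ⇒ total 278
Group 2: 489 × 0.954 = 467
Group 3: 258 × 0.93 = 240
Group 4: 1215 × 0.938 + 1651 × 0.544 = 1140 + 898 = 2038
Net migration: Group 2 − 147 → 320; Group 3 − 147 → 93
Population now: 0–14=278, 15–29=320, 30–44=93, 45+=2038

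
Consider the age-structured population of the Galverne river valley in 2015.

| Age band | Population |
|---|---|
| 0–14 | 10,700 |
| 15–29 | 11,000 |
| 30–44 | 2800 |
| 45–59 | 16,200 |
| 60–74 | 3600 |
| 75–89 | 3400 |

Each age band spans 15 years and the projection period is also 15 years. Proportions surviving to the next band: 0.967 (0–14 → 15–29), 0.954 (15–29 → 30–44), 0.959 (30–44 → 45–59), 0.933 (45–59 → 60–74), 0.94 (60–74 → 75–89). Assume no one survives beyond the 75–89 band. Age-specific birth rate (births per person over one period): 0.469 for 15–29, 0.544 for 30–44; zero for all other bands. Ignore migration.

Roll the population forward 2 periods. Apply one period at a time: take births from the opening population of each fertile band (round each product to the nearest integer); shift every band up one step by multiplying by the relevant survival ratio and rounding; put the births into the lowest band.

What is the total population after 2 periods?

53671

[period 1]
Births: 11000 * 0.469 = 5159, 2800 * 0.544 = 1523 → 6682
15–29: 10700 * 0.967 = 10347
30–44: 11000 * 0.954 = 10494
45–59: 2800 * 0.959 = 2685
60–74: 16200 * 0.933 = 15115
75–89: 3600 * 0.94 = 3384
→ [6682, 10347, 10494, 2685, 15115, 3384]
[period 2]
Births: 10347 * 0.469 = 4853, 10494 * 0.544 = 5709 → 10562
15–29: 6682 * 0.967 = 6461
30–44: 10347 * 0.954 = 9871
45–59: 10494 * 0.959 = 10064
60–74: 2685 * 0.933 = 2505
75–89: 15115 * 0.94 = 14208
→ [10562, 6461, 9871, 10064, 2505, 14208]
Total after period 2: 10562 + 6461 + 9871 + 10064 + 2505 + 14208 = 53671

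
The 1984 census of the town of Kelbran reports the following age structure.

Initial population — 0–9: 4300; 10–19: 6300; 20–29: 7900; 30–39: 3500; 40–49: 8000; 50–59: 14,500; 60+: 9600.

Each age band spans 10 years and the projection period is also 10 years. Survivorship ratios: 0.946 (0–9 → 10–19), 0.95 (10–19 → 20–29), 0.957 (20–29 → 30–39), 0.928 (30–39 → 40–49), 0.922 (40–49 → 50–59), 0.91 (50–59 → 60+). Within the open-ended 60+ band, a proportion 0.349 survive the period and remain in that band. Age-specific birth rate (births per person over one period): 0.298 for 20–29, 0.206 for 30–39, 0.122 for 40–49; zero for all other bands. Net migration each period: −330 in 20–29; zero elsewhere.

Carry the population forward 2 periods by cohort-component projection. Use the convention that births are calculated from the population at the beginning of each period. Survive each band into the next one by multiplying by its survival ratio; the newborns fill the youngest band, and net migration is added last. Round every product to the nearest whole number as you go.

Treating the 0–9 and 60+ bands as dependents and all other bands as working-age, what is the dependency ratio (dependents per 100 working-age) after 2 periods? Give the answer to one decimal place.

After projecting period 1:
Births: 7900 × 0.298 = 2354 ; 3500 × 0.206 = 721 ; 8000 × 0.122 = 976 — total 4051
10–19: 4300 × 0.946 = 4068
20–29: 6300 × 0.95 = 5985
30–39: 7900 × 0.957 = 7560
40–49: 3500 × 0.928 = 3248
50–59: 8000 × 0.922 = 7376
60+: 14500 × 0.91 + 9600 × 0.349 = 13195 + 3350 = 16545
Net migration: 20–29 − 330 → 5655
→ [4051, 4068, 5655, 7560, 3248, 7376, 16545]
After projecting period 2:
Births: 5655 × 0.298 = 1685 ; 7560 × 0.206 = 1557 ; 3248 × 0.122 = 396 — total 3638
10–19: 4051 × 0.946 = 3832
20–29: 4068 × 0.95 = 3865
30–39: 5655 × 0.957 = 5412
40–49: 7560 × 0.928 = 7016
50–59: 3248 × 0.922 = 2995
60+: 7376 × 0.91 + 16545 × 0.349 = 6712 + 5774 = 12486
Net migration: 20–29 − 330 → 3535
→ [3638, 3832, 3535, 5412, 7016, 2995, 12486]
Dependents (band 0–9 + band 60+) = 3638 + 12486 = 16124; working-age = 22790; ratio = 16124/22790 × 100 = 70.8

70.8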